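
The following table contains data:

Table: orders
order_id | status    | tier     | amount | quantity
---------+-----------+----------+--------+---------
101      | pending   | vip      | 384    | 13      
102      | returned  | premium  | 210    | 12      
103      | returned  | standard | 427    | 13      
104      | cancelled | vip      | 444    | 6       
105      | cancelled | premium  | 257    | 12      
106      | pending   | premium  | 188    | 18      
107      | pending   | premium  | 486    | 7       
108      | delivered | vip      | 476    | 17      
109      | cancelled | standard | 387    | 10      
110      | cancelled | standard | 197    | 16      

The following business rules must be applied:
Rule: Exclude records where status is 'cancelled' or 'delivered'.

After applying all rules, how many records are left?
5

Step 1: Count records to exclude
  - 4 (cancelled) + 1 (delivered) = 5 records
Step 2: Total records: 10
Step 3: Remaining = 10 - 5 = 5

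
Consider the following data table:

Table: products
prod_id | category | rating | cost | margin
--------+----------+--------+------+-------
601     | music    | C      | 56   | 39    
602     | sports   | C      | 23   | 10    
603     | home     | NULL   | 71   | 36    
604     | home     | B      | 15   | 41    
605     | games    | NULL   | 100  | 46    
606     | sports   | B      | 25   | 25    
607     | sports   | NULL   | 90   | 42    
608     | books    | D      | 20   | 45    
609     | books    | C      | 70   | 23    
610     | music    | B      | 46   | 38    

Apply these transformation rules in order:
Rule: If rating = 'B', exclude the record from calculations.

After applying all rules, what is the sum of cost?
430

Step 1: Identify records where rating = 'B'
Step 2: The excluded records sum to 86
Step 3: Original total cost = 516
Step 4: Remaining total = 516 - 86 = 430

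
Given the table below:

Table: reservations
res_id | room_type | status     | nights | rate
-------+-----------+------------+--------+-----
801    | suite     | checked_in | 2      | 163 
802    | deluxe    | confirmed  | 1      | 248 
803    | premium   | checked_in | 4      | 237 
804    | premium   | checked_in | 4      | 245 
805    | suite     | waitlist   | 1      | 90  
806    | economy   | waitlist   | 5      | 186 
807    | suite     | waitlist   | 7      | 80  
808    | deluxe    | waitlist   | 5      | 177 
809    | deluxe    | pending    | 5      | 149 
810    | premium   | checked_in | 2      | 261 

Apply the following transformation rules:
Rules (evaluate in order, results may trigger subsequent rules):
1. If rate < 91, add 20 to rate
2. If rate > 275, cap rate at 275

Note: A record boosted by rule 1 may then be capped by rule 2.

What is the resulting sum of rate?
1876

Step 1: Apply rule 1 to records with rate < 91
  - 2 records get bonus of 20
  - Of these, 0 records then exceed 275 and get capped
Step 2: Apply rule 2 to records with rate > 275
  - 0 records (original) are capped
Step 3: Calculate final sum = 1876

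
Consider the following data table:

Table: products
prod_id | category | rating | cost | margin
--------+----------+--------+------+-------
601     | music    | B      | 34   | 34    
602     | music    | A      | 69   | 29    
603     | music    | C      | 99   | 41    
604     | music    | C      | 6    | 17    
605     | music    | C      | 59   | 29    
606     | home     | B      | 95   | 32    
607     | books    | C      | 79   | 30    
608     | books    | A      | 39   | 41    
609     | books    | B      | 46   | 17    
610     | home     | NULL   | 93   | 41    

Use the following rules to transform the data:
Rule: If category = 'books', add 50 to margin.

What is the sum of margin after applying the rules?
461

Step 1: Count records where category = 'books': 3
Step 2: Total bonus added: 3 × 50 = 150
Step 3: Original sum of margin: 311
Step 4: Final sum = 311 + 150 = 461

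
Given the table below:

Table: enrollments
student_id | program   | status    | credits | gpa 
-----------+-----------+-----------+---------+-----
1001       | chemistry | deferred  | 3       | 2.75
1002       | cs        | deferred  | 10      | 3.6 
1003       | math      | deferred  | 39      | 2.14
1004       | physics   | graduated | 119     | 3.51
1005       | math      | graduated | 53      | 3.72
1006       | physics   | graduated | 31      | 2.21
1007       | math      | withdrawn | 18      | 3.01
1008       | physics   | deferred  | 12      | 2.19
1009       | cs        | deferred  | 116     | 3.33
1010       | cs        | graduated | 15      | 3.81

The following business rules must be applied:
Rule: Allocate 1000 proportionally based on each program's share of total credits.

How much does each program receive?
chemistry: 7.21, cs: 338.94, math: 264.42, physics: 389.42

Step 1: Calculate total credits = 416
Step 2: Calculate each program's proportion:
  chemistry: 3/416 = 0.72% → 7.21
  cs: 141/416 = 33.89% → 338.94
  math: 110/416 = 26.44% → 264.42
  physics: 162/416 = 38.94% → 389.42
Step 3: Verify: sum of allocations ≈ 1000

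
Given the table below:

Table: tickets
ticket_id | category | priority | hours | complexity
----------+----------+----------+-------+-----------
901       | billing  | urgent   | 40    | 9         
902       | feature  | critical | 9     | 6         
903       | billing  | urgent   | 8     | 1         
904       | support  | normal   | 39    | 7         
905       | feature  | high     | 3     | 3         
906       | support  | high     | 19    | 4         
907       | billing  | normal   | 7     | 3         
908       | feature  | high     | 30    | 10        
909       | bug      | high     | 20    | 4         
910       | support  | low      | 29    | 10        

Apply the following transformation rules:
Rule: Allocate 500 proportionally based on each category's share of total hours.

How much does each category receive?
billing: 134.8, bug: 49.02, feature: 102.94, support: 213.24

Step 1: Calculate total hours = 204
Step 2: Calculate each category's proportion:
  billing: 55/204 = 26.96% → 134.8
  bug: 20/204 = 9.80% → 49.02
  feature: 42/204 = 20.59% → 102.94
  support: 87/204 = 42.65% → 213.24
Step 3: Verify: sum of allocations ≈ 500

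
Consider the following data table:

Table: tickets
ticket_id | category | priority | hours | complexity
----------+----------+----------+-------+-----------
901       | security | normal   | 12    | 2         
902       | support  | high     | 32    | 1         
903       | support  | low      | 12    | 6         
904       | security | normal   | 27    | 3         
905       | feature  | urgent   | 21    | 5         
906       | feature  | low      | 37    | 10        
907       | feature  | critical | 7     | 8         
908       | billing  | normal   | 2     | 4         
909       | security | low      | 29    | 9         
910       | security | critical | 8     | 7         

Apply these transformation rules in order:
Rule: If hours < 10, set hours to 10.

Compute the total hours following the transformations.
200

Step 1: 3 records have hours < 10
Step 2: These records originally summed to 17
Step 3: After setting to minimum: 3 × 10 = 30
Step 4: Unaffected records sum: 170
Step 5: Final sum = 30 + 170 = 200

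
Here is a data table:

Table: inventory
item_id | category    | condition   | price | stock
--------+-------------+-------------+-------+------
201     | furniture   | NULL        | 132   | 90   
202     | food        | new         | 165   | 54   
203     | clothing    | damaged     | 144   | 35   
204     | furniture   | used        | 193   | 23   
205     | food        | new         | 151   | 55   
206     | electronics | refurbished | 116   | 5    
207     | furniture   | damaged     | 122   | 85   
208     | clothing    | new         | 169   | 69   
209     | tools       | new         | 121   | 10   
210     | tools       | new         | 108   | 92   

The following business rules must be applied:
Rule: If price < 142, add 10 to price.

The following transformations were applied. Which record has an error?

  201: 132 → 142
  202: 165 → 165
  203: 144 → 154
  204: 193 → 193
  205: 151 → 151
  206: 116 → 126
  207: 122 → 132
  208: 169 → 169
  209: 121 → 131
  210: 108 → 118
Record 203 has an error. The correct transformed value should be 144, not 154.

Step 1: Check each record against the rule
Step 2: Record 203 has price = 144
Step 3: Since 144 >= 142, the bonus should not have been applied
Step 4: Correct value = 144, but claimed value = 154
Conclusion: Record 203 has the error.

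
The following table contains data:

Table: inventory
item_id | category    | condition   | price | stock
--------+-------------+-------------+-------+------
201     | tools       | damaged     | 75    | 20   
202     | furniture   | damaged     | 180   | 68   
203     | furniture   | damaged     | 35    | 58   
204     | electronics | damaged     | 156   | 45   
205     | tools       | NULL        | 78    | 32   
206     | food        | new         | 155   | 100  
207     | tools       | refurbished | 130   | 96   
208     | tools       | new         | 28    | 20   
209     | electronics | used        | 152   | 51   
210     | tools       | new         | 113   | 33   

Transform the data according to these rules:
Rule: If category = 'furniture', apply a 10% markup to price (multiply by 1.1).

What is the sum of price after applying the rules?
1123.5

Step 1: Records with category = 'furniture' have total price = 215
Step 2: Apply multiplier: 215 × 1.1 = 236.5
Step 3: Other records total: 887
Step 4: Final sum = 236.5 + 887 = 1123.5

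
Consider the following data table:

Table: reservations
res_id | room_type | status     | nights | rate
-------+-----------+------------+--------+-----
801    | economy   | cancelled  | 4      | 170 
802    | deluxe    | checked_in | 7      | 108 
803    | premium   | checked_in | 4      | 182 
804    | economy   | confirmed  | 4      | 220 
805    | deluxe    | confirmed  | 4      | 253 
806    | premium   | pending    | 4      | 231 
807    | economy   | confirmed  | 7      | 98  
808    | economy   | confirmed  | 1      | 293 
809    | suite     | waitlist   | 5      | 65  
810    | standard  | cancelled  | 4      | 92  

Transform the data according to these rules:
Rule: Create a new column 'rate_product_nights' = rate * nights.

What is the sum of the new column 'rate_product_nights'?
6652

Step 1: For each record, compute rate * nights
Example calculations:
  170 * 4 = 680
  108 * 7 = 756
  182 * 4 = 728
  ...
Step 2: Sum all derived values
Step 3: Total = 6652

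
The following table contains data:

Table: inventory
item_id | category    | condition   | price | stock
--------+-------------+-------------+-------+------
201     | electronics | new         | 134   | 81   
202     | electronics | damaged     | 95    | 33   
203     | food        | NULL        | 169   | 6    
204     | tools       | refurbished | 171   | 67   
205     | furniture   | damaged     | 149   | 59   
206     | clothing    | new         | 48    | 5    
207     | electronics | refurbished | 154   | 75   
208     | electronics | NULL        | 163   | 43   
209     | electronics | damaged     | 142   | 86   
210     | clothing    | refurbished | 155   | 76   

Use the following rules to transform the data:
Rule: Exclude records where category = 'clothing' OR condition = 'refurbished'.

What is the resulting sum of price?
852

Step 1: Find records where category = 'clothing' OR condition = 'refurbished'
Step 2: 4 records match, summing to 528
Step 3: Original sum: 1380
Step 4: Remaining sum = 1380 - 528 = 852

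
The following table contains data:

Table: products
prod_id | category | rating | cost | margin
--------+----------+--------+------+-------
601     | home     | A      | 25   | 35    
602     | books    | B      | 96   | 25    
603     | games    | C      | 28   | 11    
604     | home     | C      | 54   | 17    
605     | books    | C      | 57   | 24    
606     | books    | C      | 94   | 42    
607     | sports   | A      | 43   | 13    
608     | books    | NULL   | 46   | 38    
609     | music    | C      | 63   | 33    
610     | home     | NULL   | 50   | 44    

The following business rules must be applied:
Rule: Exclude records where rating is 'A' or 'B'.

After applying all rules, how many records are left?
7

Step 1: Count records to exclude
  - 2 (A) + 1 (B) = 3 records
Step 2: Total records: 10
Step 3: Remaining = 10 - 3 = 7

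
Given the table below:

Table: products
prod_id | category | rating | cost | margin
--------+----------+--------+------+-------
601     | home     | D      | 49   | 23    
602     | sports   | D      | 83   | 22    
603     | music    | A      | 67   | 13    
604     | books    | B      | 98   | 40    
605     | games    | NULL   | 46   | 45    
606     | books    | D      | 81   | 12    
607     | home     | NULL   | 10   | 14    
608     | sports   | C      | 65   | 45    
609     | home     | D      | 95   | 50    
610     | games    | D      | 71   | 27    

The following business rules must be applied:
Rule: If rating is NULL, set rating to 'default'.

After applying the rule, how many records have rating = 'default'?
2

Step 1: Count records where rating IS NULL
Step 2: Found 2 records with NULL rating
Step 3: These records will have rating set to 'default'
Step 4: Records already having rating = 'default': 0
Step 5: Answer: 2 + 0 = 2 records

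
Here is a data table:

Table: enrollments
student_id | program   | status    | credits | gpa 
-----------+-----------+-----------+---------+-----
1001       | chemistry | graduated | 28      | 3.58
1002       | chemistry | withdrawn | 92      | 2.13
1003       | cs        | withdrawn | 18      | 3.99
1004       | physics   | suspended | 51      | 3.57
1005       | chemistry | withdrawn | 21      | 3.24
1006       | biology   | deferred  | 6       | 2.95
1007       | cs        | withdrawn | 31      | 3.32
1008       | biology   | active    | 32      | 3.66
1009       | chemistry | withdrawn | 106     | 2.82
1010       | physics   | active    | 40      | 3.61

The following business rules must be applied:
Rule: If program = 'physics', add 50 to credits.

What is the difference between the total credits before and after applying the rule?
100

Step 1: Original sum of credits = 425
Step 2: 2 records have program = 'physics'
Step 3: Each affected record changes by 50
Step 4: Total change = 2 × 50 = 100
Step 5: New sum = 425 + 100 = 525
Step 6: Difference = |525 - 425| = 100
        (Sum increased by 100)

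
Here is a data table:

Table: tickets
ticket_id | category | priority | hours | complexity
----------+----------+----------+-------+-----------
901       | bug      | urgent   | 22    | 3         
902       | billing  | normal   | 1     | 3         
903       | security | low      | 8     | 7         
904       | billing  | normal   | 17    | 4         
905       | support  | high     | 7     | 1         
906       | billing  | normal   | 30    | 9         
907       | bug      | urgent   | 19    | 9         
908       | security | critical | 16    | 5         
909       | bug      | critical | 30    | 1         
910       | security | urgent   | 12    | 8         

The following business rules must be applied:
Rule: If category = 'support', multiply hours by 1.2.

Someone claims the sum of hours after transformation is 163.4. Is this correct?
Yes, the result is correct.

Step 1: Calculate the correct sum after transformation
Step 2: Apply multiplier 1.2 to records where category = 'support'
Step 3: Correct result = 163.4
Step 4: Claimed result = 163.4
Step 5: 163.4 = 163.4 ✓
Conclusion: The claimed result is correct.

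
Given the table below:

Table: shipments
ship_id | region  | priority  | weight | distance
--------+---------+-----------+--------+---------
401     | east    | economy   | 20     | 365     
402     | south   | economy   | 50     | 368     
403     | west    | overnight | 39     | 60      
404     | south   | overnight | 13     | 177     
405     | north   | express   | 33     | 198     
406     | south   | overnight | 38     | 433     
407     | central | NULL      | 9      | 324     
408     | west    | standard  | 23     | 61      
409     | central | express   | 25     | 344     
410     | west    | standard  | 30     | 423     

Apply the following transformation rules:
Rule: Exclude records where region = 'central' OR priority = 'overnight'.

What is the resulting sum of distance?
1415

Step 1: Find records where region = 'central' OR priority = 'overnight'
Step 2: 5 records match, summing to 1338
Step 3: Original sum: 2753
Step 4: Remaining sum = 2753 - 1338 = 1415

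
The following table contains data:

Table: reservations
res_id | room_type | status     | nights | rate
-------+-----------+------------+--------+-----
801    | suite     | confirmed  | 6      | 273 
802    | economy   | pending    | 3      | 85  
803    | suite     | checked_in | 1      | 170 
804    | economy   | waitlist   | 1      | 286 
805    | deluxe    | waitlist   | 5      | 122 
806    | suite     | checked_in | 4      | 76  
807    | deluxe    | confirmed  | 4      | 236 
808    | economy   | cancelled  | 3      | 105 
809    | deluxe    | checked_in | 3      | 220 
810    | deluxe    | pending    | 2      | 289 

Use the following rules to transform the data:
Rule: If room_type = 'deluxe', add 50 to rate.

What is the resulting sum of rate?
2062

Step 1: Count records where room_type = 'deluxe': 4
Step 2: Total bonus added: 4 × 50 = 200
Step 3: Original sum of rate: 1862
Step 4: Final sum = 1862 + 200 = 2062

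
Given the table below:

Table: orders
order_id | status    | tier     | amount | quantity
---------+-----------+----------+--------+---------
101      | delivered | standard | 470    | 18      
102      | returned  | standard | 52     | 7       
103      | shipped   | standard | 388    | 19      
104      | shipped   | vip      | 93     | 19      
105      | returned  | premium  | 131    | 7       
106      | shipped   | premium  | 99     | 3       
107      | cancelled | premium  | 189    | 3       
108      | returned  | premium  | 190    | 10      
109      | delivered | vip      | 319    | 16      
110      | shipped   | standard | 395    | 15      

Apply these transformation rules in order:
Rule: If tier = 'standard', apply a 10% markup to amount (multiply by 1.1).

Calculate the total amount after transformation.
2456.5

Step 1: Records with tier = 'standard' have total amount = 1305
Step 2: Apply multiplier: 1305 × 1.1 = 1435.5
Step 3: Other records total: 1021
Step 4: Final sum = 1435.5 + 1021 = 2456.5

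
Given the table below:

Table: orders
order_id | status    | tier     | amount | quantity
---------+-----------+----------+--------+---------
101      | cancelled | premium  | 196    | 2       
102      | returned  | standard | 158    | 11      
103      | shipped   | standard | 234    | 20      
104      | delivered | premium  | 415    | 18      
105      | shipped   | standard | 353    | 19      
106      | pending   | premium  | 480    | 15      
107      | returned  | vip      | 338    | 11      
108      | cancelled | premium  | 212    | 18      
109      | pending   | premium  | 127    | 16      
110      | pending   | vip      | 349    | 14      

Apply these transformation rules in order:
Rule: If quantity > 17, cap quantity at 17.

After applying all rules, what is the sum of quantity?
137

Step 1: 4 records have quantity > 17
Step 2: These records originally summed to 75
Step 3: After capping: 4 × 17 = 68
Step 4: Unaffected records sum: 69
Step 5: Final sum = 68 + 69 = 137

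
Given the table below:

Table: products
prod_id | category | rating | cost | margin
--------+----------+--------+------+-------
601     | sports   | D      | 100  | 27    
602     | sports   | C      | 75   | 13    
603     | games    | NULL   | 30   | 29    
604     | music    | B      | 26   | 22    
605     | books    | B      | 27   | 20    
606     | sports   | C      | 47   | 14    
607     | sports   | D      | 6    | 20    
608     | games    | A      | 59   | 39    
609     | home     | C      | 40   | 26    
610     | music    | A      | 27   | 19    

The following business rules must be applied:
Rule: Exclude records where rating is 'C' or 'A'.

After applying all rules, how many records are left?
5

Step 1: Count records to exclude
  - 3 (C) + 2 (A) = 5 records
Step 2: Total records: 10
Step 3: Remaining = 10 - 5 = 5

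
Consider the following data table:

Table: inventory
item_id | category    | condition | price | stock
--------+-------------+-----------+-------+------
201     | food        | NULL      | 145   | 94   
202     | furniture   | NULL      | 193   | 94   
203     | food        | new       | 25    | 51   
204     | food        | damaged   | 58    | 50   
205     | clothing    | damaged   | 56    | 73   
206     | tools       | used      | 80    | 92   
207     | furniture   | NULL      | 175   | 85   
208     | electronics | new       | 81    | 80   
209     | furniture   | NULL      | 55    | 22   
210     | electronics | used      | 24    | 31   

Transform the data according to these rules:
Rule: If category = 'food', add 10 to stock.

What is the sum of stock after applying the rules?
702

Step 1: Count records where category = 'food': 3
Step 2: Total bonus added: 3 × 10 = 30
Step 3: Original sum of stock: 672
Step 4: Final sum = 672 + 30 = 702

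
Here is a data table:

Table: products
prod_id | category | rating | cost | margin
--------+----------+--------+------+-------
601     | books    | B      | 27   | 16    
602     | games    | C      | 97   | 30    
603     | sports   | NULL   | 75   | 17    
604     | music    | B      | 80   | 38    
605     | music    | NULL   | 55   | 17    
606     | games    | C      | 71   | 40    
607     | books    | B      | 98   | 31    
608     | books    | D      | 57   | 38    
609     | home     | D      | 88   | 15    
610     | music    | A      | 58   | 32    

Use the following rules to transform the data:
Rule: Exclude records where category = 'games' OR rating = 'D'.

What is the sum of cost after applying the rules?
393

Step 1: Find records where category = 'games' OR rating = 'D'
Step 2: 4 records match, summing to 313
Step 3: Original sum: 706
Step 4: Remaining sum = 706 - 313 = 393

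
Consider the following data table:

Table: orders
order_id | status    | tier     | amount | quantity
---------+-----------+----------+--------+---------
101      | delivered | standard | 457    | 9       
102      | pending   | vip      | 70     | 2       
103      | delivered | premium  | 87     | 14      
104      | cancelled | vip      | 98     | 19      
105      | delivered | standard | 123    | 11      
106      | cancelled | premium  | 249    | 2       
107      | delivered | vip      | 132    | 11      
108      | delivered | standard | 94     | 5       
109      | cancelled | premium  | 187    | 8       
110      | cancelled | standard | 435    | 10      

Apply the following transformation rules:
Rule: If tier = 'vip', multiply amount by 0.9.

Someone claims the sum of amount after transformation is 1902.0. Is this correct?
Yes, the result is correct.

Step 1: Calculate the correct sum after transformation
Step 2: Apply multiplier 0.9 to records where tier = 'vip'
Step 3: Correct result = 1902.0
Step 4: Claimed result = 1902.0
Step 5: 1902.0 = 1902.0 ✓
Conclusion: The claimed result is correct.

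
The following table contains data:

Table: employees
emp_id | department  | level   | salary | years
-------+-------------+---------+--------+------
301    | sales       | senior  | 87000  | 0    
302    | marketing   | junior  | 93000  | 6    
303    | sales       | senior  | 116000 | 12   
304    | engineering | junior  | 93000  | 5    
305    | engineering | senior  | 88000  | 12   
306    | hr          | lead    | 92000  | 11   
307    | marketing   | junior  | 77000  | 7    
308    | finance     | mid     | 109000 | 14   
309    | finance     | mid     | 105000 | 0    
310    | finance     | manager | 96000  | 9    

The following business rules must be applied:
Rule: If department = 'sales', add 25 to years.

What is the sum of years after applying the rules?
126

Step 1: Count records where department = 'sales': 2
Step 2: Total bonus added: 2 × 25 = 50
Step 3: Original sum of years: 76
Step 4: Final sum = 76 + 50 = 126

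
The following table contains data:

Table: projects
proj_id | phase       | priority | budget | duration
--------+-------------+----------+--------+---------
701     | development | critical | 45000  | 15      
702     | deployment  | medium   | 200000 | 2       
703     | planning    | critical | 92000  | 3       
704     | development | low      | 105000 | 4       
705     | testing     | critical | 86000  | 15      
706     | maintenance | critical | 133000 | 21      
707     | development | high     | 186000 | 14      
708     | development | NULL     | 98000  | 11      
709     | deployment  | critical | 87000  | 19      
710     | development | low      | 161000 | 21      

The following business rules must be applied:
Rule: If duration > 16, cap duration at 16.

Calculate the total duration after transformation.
112

Step 1: 3 records have duration > 16
Step 2: These records originally summed to 61
Step 3: After capping: 3 × 16 = 48
Step 4: Unaffected records sum: 64
Step 5: Final sum = 48 + 64 = 112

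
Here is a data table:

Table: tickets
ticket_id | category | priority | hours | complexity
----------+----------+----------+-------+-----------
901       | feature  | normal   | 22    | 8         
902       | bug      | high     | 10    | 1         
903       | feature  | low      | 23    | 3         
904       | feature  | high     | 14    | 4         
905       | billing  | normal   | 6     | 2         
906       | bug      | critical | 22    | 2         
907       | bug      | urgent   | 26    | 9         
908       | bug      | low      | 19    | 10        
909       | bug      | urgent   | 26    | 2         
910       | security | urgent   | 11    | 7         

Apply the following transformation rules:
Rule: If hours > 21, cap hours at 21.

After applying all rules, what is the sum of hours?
165

Step 1: 5 records have hours > 21
Step 2: These records originally summed to 119
Step 3: After capping: 5 × 21 = 105
Step 4: Unaffected records sum: 60
Step 5: Final sum = 105 + 60 = 165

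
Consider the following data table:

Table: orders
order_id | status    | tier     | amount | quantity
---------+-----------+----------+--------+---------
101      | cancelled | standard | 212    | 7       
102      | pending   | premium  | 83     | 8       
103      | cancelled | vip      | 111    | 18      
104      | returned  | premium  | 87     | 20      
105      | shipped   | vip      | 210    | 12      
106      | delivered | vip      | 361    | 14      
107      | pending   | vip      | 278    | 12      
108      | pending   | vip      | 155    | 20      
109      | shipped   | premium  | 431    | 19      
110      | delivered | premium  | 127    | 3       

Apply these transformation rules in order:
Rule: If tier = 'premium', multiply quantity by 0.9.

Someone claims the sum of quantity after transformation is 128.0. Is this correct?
Yes, the result is correct.

Step 1: Calculate the correct sum after transformation
Step 2: Apply multiplier 0.9 to records where tier = 'premium'
Step 3: Correct result = 128.0
Step 4: Claimed result = 128.0
Step 5: 128.0 = 128.0 ✓
Conclusion: The claimed result is correct.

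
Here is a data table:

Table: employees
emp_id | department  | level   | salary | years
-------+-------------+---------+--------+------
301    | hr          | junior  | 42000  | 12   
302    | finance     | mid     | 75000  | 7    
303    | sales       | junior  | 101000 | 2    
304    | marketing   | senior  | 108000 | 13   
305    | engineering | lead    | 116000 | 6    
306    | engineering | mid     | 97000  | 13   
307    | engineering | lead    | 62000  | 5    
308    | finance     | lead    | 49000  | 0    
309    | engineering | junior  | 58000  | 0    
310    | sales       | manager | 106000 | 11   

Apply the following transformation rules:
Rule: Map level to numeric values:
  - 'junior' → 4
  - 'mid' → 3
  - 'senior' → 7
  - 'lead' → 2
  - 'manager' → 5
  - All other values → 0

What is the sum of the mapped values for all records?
36

Step 1: Apply mapping to each record
Step 2: Count by status:
  'junior': 3 records × 4 = 12
  'mid': 2 records × 3 = 6
  'senior': 1 records × 7 = 7
  'lead': 3 records × 2 = 6
  'manager': 1 records × 5 = 5
Step 3: Sum all mapped values = 36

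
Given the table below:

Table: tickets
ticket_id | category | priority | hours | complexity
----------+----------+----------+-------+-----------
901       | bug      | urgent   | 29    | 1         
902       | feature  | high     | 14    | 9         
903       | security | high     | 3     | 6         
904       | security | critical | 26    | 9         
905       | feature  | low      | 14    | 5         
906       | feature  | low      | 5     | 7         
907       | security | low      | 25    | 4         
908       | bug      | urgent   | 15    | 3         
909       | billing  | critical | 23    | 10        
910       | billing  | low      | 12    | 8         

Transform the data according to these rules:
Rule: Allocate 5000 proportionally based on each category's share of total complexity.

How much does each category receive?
billing: 1451.61, bug: 322.58, feature: 1693.55, security: 1532.26

Step 1: Calculate total complexity = 62
Step 2: Calculate each category's proportion:
  billing: 18/62 = 29.03% → 1451.61
  bug: 4/62 = 6.45% → 322.58
  feature: 21/62 = 33.87% → 1693.55
  security: 19/62 = 30.65% → 1532.26
Step 3: Verify: sum of allocations ≈ 5000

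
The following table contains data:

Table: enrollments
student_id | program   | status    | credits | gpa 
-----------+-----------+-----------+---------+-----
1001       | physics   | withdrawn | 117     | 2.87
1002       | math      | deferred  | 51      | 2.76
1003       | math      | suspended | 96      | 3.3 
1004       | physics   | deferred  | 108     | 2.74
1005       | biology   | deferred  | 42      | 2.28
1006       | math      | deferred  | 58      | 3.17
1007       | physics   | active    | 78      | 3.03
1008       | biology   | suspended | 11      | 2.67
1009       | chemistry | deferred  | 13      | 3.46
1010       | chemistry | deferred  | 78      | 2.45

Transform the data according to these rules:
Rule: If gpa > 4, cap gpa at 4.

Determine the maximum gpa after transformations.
3.46

Step 1: Original maximum gpa = 3.46
Step 2: Check cap of 4 against maximum
Step 3: No records exceed the cap (max 3.46 <= cap 4), so no capping applies
Step 4: Maximum after transformation = 3.46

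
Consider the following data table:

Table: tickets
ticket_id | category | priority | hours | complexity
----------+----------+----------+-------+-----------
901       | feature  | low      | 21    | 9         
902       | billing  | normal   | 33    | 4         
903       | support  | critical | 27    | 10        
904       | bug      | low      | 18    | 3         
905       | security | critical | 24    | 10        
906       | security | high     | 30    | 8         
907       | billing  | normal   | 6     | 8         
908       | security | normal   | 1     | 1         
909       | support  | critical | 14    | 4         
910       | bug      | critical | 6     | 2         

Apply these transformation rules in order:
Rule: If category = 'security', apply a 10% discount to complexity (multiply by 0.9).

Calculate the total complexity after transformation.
57.1

Step 1: Records with category = 'security' have total complexity = 19
Step 2: Apply multiplier: 19 × 0.9 = 17.1
Step 3: Other records total: 40
Step 4: Final sum = 17.1 + 40 = 57.1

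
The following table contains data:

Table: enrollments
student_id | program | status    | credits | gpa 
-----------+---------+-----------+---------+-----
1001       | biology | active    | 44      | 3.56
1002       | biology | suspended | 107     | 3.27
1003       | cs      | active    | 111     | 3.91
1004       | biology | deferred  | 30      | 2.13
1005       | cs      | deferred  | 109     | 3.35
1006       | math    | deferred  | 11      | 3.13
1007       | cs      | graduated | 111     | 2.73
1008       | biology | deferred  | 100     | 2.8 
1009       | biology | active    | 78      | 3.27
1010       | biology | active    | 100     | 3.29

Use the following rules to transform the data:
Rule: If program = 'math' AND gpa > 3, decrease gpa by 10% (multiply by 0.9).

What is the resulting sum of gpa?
31.13

Step 1: Find records where program = 'math' AND gpa > 3
Step 2: 1 records match, summing to 3.13
Step 3: After multiplier: 3.13 × 0.9 = 2.82
Step 4: Unaffected records sum: 28.31
Step 5: Final sum = 2.82 + 28.31 = 31.13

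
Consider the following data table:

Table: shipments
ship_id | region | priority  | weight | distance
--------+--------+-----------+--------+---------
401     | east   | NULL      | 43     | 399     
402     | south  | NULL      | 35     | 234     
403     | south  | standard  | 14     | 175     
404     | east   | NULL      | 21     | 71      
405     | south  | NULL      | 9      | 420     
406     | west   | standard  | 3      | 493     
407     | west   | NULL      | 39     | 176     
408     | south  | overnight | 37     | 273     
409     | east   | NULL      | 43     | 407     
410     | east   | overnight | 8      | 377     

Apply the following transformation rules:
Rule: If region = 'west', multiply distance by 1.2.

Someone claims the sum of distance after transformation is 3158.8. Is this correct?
Yes, the result is correct.

Step 1: Calculate the correct sum after transformation
Step 2: Apply multiplier 1.2 to records where region = 'west'
Step 3: Correct result = 3158.8
Step 4: Claimed result = 3158.8
Step 5: 3158.8 = 3158.8 ✓
Conclusion: The claimed result is correct.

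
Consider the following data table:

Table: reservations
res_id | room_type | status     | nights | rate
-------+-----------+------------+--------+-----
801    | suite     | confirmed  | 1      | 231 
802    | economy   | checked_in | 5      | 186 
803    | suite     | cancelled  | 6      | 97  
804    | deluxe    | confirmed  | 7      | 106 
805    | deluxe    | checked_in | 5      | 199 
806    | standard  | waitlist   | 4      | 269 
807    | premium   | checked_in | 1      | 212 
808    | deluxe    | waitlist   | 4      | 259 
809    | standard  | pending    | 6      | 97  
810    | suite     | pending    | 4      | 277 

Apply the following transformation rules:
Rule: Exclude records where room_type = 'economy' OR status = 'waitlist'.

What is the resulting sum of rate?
1219

Step 1: Find records where room_type = 'economy' OR status = 'waitlist'
Step 2: 3 records match, summing to 714
Step 3: Original sum: 1933
Step 4: Remaining sum = 1933 - 714 = 1219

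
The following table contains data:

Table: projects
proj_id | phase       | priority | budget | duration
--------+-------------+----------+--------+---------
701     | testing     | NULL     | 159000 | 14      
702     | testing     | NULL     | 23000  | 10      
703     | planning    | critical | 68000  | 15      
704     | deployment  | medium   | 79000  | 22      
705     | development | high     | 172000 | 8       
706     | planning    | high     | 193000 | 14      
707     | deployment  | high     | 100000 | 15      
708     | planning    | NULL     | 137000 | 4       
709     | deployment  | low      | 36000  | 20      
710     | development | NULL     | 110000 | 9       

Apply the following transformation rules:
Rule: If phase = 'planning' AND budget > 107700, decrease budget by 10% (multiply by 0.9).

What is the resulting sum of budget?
1044000.0

Step 1: Find records where phase = 'planning' AND budget > 107700
Step 2: 2 records match, summing to 330000
Step 3: After multiplier: 330000 × 0.9 = 297000.0
Step 4: Unaffected records sum: 747000
Step 5: Final sum = 297000.0 + 747000 = 1044000.0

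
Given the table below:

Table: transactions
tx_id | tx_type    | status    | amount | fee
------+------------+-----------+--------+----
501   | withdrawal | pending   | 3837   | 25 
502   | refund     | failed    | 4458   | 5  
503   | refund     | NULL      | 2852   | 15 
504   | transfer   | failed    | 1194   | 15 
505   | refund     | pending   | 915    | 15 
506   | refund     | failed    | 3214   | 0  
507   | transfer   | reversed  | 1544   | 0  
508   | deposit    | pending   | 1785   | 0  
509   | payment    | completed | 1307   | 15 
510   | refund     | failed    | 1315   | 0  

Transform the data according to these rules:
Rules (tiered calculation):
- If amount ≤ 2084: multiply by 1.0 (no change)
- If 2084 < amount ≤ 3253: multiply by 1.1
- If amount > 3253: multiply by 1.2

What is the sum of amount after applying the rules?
24686.6

Step 1: Tier 1 (amount ≤ 2084): 6 records, sum = 8060 × 1.0 = 8060.0
Step 2: Tier 2 (2084 < amount ≤ 3253): 2 records, sum = 6066 × 1.1 = 6672.6
Step 3: Tier 3 (amount > 3253): 2 records, sum = 8295 × 1.2 = 9954.0
Step 4: Final sum = 8060.0 + 6672.6 + 9954.0 = 24686.6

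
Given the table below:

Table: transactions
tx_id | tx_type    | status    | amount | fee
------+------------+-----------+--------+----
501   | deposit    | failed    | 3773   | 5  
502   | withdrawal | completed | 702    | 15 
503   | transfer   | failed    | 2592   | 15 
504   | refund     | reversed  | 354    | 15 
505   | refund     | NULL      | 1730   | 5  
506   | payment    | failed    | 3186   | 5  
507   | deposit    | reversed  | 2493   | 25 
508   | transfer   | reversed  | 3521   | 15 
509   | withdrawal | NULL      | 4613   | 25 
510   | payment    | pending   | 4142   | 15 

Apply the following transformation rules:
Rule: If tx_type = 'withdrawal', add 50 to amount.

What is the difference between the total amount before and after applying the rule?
100

Step 1: Original sum of amount = 27106
Step 2: 2 records have tx_type = 'withdrawal'
Step 3: Each affected record changes by 50
Step 4: Total change = 2 × 50 = 100
Step 5: New sum = 27106 + 100 = 27206
Step 6: Difference = |27206 - 27106| = 100
        (Sum increased by 100)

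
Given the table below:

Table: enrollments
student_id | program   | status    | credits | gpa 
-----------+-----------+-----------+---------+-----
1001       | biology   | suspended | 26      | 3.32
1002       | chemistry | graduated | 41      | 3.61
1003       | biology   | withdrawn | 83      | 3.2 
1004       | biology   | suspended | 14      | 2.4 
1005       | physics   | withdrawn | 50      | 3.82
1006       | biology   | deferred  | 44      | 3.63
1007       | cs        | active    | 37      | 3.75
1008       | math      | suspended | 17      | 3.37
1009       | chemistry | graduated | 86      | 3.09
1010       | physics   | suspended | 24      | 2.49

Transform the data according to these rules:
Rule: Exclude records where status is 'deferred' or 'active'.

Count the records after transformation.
8

Step 1: Count records to exclude
  - 1 (deferred) + 1 (active) = 2 records
Step 2: Total records: 10
Step 3: Remaining = 10 - 2 = 8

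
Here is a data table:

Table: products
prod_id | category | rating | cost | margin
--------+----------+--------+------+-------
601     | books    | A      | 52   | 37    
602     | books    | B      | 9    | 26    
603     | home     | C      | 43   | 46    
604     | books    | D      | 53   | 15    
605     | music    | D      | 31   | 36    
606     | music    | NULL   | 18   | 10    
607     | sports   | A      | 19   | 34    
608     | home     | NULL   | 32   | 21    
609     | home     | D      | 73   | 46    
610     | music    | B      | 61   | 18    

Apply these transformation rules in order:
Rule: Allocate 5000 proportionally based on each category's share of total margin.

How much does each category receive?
books: 1349.48, home: 1955.02, music: 1107.27, sports: 588.24

Step 1: Calculate total margin = 289
Step 2: Calculate each category's proportion:
  books: 78/289 = 26.99% → 1349.48
  home: 113/289 = 39.10% → 1955.02
  music: 64/289 = 22.15% → 1107.27
  sports: 34/289 = 11.76% → 588.24
Step 3: Verify: sum of allocations ≈ 5000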